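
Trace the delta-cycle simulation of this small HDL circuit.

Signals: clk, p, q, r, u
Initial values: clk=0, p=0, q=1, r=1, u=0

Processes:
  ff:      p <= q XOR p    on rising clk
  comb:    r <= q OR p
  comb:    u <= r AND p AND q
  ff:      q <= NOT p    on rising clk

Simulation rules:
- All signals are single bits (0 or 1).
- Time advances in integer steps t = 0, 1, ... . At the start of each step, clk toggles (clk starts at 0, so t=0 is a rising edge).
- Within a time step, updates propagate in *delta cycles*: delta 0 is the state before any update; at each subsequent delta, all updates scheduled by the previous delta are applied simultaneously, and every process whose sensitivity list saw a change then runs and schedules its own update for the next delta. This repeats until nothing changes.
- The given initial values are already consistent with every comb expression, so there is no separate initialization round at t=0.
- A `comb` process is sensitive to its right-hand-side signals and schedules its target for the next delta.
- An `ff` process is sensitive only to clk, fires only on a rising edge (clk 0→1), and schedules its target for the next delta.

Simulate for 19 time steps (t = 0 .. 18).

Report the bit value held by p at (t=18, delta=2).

t=0 Δ0: r=1 u=0 clk=0 q=1 p=0
  Δ1: clk:0→1
  Δ2: p:0→1
  Δ3: u:0→1
  (3Δ to stable)
t=1 Δ0: r=1 u=1 clk=1 q=1 p=1
  Δ1: clk:1→0
  (1Δ to stable)
t=2 Δ0: r=1 u=1 clk=0 q=1 p=1
  Δ1: clk:0→1
  Δ2: q:1→0, p:1→0
  Δ3: r:1→0, u:1→0
  (3Δ to stable)
t=3 Δ0: r=0 u=0 clk=1 q=0 p=0
  Δ1: clk:1→0
  (1Δ to stable)
t=4 Δ0: r=0 u=0 clk=0 q=0 p=0
  Δ1: clk:0→1
  Δ2: q:0→1
  Δ3: r:0→1
  (3Δ to stable)
t=5 Δ0: r=1 u=0 clk=1 q=1 p=0
  Δ1: clk:1→0
  (1Δ to stable)
t=6 Δ0: r=1 u=0 clk=0 q=1 p=0
  Δ1: clk:0→1
  Δ2: p:0→1
  Δ3: u:0→1
  (3Δ to stable)
t=7 Δ0: r=1 u=1 clk=1 q=1 p=1
  Δ1: clk:1→0
  (1Δ to stable)
t=8 Δ0: r=1 u=1 clk=0 q=1 p=1
  Δ1: clk:0→1
  Δ2: q:1→0, p:1→0
  Δ3: r:1→0, u:1→0
  (3Δ to stable)
t=9 Δ0: r=0 u=0 clk=1 q=0 p=0
  Δ1: clk:1→0
  (1Δ to stable)
t=10 Δ0: r=0 u=0 clk=0 q=0 p=0
  Δ1: clk:0→1
  Δ2: q:0→1
  Δ3: r:0→1
  (3Δ to stable)
t=11 Δ0: r=1 u=0 clk=1 q=1 p=0
  Δ1: clk:1→0
  (1Δ to stable)
t=12 Δ0: r=1 u=0 clk=0 q=1 p=0
  Δ1: clk:0→1
  Δ2: p:0→1
  Δ3: u:0→1
  (3Δ to stable)
t=13 Δ0: r=1 u=1 clk=1 q=1 p=1
  Δ1: clk:1→0
  (1Δ to stable)
t=14 Δ0: r=1 u=1 clk=0 q=1 p=1
  Δ1: clk:0→1
  Δ2: q:1→0, p:1→0
  Δ3: r:1→0, u:1→0
  (3Δ to stable)
t=15 Δ0: r=0 u=0 clk=1 q=0 p=0
  Δ1: clk:1→0
  (1Δ to stable)
t=16 Δ0: r=0 u=0 clk=0 q=0 p=0
  Δ1: clk:0→1
  Δ2: q:0→1
  Δ3: r:0→1
  (3Δ to stable)
t=17 Δ0: r=1 u=0 clk=1 q=1 p=0
  Δ1: clk:1→0
  (1Δ to stable)
t=18 Δ0: r=1 u=0 clk=0 q=1 p=0
  Δ1: clk:0→1
  Δ2: p:0→1
  Δ3: u:0→1
  (3Δ to stable)

1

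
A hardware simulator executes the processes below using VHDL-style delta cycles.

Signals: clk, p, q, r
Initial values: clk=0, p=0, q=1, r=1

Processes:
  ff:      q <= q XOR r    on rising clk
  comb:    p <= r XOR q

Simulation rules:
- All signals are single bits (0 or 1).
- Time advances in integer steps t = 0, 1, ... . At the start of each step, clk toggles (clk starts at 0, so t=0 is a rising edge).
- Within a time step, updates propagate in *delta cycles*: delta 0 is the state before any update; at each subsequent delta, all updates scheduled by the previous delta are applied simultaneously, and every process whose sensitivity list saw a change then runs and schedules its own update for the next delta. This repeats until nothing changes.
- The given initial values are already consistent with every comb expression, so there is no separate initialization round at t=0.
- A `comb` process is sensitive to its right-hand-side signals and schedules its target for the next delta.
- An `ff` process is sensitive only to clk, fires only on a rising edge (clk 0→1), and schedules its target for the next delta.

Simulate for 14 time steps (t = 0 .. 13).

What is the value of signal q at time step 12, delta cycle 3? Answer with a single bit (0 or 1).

t0.Δ0 q=1 clk=0 p=0 r=1
t0.Δ1 q=1 clk=1 p=0 r=1
t0.Δ2 q=0 clk=1 p=0 r=1
t0.Δ3 q=0 clk=1 p=1 r=1
t1.Δ0 q=0 clk=1 p=1 r=1
t1.Δ1 q=0 clk=0 p=1 r=1
t2.Δ0 q=0 clk=0 p=1 r=1
t2.Δ1 q=0 clk=1 p=1 r=1
t2.Δ2 q=1 clk=1 p=1 r=1
t2.Δ3 q=1 clk=1 p=0 r=1
t3.Δ0 q=1 clk=1 p=0 r=1
t3.Δ1 q=1 clk=0 p=0 r=1
t4.Δ0 q=1 clk=0 p=0 r=1
t4.Δ1 q=1 clk=1 p=0 r=1
t4.Δ2 q=0 clk=1 p=0 r=1
t4.Δ3 q=0 clk=1 p=1 r=1
t5.Δ0 q=0 clk=1 p=1 r=1
t5.Δ1 q=0 clk=0 p=1 r=1
t6.Δ0 q=0 clk=0 p=1 r=1
t6.Δ1 q=0 clk=1 p=1 r=1
t6.Δ2 q=1 clk=1 p=1 r=1
t6.Δ3 q=1 clk=1 p=0 r=1
t7.Δ0 q=1 clk=1 p=0 r=1
t7.Δ1 q=1 clk=0 p=0 r=1
t8.Δ0 q=1 clk=0 p=0 r=1
t8.Δ1 q=1 clk=1 p=0 r=1
t8.Δ2 q=0 clk=1 p=0 r=1
t8.Δ3 q=0 clk=1 p=1 r=1
t9.Δ0 q=0 clk=1 p=1 r=1
t9.Δ1 q=0 clk=0 p=1 r=1
t10.Δ0 q=0 clk=0 p=1 r=1
t10.Δ1 q=0 clk=1 p=1 r=1
t10.Δ2 q=1 clk=1 p=1 r=1
t10.Δ3 q=1 clk=1 p=0 r=1
t11.Δ0 q=1 clk=1 p=0 r=1
t11.Δ1 q=1 clk=0 p=0 r=1
t12.Δ0 q=1 clk=0 p=0 r=1
t12.Δ1 q=1 clk=1 p=0 r=1
t12.Δ2 q=0 clk=1 p=0 r=1
t12.Δ3 q=0 clk=1 p=1 r=1
t13.Δ0 q=0 clk=1 p=1 r=1
t13.Δ1 q=0 clk=0 p=1 r=1

0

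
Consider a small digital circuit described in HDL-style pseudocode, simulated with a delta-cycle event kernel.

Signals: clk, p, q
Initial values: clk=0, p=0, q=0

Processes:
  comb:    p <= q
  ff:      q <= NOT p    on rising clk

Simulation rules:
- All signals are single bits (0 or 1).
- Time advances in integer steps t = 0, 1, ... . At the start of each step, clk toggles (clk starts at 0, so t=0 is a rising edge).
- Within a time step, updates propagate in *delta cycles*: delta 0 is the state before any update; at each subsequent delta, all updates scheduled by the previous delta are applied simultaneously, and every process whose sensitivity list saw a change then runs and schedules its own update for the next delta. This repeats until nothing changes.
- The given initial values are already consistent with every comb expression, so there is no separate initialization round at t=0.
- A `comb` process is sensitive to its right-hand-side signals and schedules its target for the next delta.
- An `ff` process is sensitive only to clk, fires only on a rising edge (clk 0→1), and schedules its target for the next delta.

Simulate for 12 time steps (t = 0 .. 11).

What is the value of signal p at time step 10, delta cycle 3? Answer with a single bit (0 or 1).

0

[bits: p,q,clk]
t=0: Δ0=000 Δ1=001 Δ2=011 Δ3=111 | 3Δ
t=1: Δ0=111 Δ1=110 | 1Δ
t=2: Δ0=110 Δ1=111 Δ2=101 Δ3=001 | 3Δ
t=3: Δ0=001 Δ1=000 | 1Δ
t=4: Δ0=000 Δ1=001 Δ2=011 Δ3=111 | 3Δ
t=5: Δ0=111 Δ1=110 | 1Δ
t=6: Δ0=110 Δ1=111 Δ2=101 Δ3=001 | 3Δ
t=7: Δ0=001 Δ1=000 | 1Δ
t=8: Δ0=000 Δ1=001 Δ2=011 Δ3=111 | 3Δ
t=9: Δ0=111 Δ1=110 | 1Δ
t=10: Δ0=110 Δ1=111 Δ2=101 Δ3=001 | 3Δ
t=11: Δ0=001 Δ1=000 | 1Δ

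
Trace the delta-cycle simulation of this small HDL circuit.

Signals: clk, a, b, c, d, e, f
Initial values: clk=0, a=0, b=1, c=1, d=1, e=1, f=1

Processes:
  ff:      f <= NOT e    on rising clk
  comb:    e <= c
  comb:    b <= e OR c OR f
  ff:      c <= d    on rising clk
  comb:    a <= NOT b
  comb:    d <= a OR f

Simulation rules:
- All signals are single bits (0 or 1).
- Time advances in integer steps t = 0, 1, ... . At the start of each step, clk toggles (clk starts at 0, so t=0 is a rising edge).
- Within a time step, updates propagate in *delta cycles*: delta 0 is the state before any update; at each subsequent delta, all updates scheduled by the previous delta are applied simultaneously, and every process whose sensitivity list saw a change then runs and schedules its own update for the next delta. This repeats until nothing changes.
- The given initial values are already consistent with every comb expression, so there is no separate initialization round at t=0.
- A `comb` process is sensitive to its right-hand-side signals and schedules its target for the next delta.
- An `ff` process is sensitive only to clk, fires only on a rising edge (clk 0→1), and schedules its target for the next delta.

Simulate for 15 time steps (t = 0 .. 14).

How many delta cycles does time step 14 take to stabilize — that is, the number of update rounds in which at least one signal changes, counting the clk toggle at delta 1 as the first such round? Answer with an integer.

t0.Δ0 f=1 clk=0 e=1 d=1 b=1 a=0 c=1
t0.Δ1 f=1 clk=1 e=1 d=1 b=1 a=0 c=1
t0.Δ2 f=0 clk=1 e=1 d=1 b=1 a=0 c=1
t0.Δ3 f=0 clk=1 e=1 d=0 b=1 a=0 c=1
t1.Δ0 f=0 clk=1 e=1 d=0 b=1 a=0 c=1
t1.Δ1 f=0 clk=0 e=1 d=0 b=1 a=0 c=1
t2.Δ0 f=0 clk=0 e=1 d=0 b=1 a=0 c=1
t2.Δ1 f=0 clk=1 e=1 d=0 b=1 a=0 c=1
t2.Δ2 f=0 clk=1 e=1 d=0 b=1 a=0 c=0
t2.Δ3 f=0 clk=1 e=0 d=0 b=1 a=0 c=0
t2.Δ4 f=0 clk=1 e=0 d=0 b=0 a=0 c=0
t2.Δ5 f=0 clk=1 e=0 d=0 b=0 a=1 c=0
t2.Δ6 f=0 clk=1 e=0 d=1 b=0 a=1 c=0
t3.Δ0 f=0 clk=1 e=0 d=1 b=0 a=1 c=0
t3.Δ1 f=0 clk=0 e=0 d=1 b=0 a=1 c=0
t4.Δ0 f=0 clk=0 e=0 d=1 b=0 a=1 c=0
t4.Δ1 f=0 clk=1 e=0 d=1 b=0 a=1 c=0
t4.Δ2 f=1 clk=1 e=0 d=1 b=0 a=1 c=1
t4.Δ3 f=1 clk=1 e=1 d=1 b=1 a=1 c=1
t4.Δ4 f=1 clk=1 e=1 d=1 b=1 a=0 c=1
t5.Δ0 f=1 clk=1 e=1 d=1 b=1 a=0 c=1
t5.Δ1 f=1 clk=0 e=1 d=1 b=1 a=0 c=1
t6.Δ0 f=1 clk=0 e=1 d=1 b=1 a=0 c=1
t6.Δ1 f=1 clk=1 e=1 d=1 b=1 a=0 c=1
t6.Δ2 f=0 clk=1 e=1 d=1 b=1 a=0 c=1
t6.Δ3 f=0 clk=1 e=1 d=0 b=1 a=0 c=1
t7.Δ0 f=0 clk=1 e=1 d=0 b=1 a=0 c=1
t7.Δ1 f=0 clk=0 e=1 d=0 b=1 a=0 c=1
t8.Δ0 f=0 clk=0 e=1 d=0 b=1 a=0 c=1
t8.Δ1 f=0 clk=1 e=1 d=0 b=1 a=0 c=1
t8.Δ2 f=0 clk=1 e=1 d=0 b=1 a=0 c=0
t8.Δ3 f=0 clk=1 e=0 d=0 b=1 a=0 c=0
t8.Δ4 f=0 clk=1 e=0 d=0 b=0 a=0 c=0
t8.Δ5 f=0 clk=1 e=0 d=0 b=0 a=1 c=0
t8.Δ6 f=0 clk=1 e=0 d=1 b=0 a=1 c=0
t9.Δ0 f=0 clk=1 e=0 d=1 b=0 a=1 c=0
t9.Δ1 f=0 clk=0 e=0 d=1 b=0 a=1 c=0
t10.Δ0 f=0 clk=0 e=0 d=1 b=0 a=1 c=0
t10.Δ1 f=0 clk=1 e=0 d=1 b=0 a=1 c=0
t10.Δ2 f=1 clk=1 e=0 d=1 b=0 a=1 c=1
t10.Δ3 f=1 clk=1 e=1 d=1 b=1 a=1 c=1
t10.Δ4 f=1 clk=1 e=1 d=1 b=1 a=0 c=1
t11.Δ0 f=1 clk=1 e=1 d=1 b=1 a=0 c=1
t11.Δ1 f=1 clk=0 e=1 d=1 b=1 a=0 c=1
t12.Δ0 f=1 clk=0 e=1 d=1 b=1 a=0 c=1
t12.Δ1 f=1 clk=1 e=1 d=1 b=1 a=0 c=1
t12.Δ2 f=0 clk=1 e=1 d=1 b=1 a=0 c=1
t12.Δ3 f=0 clk=1 e=1 d=0 b=1 a=0 c=1
t13.Δ0 f=0 clk=1 e=1 d=0 b=1 a=0 c=1
t13.Δ1 f=0 clk=0 e=1 d=0 b=1 a=0 c=1
t14.Δ0 f=0 clk=0 e=1 d=0 b=1 a=0 c=1
t14.Δ1 f=0 clk=1 e=1 d=0 b=1 a=0 c=1
t14.Δ2 f=0 clk=1 e=1 d=0 b=1 a=0 c=0
t14.Δ3 f=0 clk=1 e=0 d=0 b=1 a=0 c=0
t14.Δ4 f=0 clk=1 e=0 d=0 b=0 a=0 c=0
t14.Δ5 f=0 clk=1 e=0 d=0 b=0 a=1 c=0
t14.Δ6 f=0 clk=1 e=0 d=1 b=0 a=1 c=0

6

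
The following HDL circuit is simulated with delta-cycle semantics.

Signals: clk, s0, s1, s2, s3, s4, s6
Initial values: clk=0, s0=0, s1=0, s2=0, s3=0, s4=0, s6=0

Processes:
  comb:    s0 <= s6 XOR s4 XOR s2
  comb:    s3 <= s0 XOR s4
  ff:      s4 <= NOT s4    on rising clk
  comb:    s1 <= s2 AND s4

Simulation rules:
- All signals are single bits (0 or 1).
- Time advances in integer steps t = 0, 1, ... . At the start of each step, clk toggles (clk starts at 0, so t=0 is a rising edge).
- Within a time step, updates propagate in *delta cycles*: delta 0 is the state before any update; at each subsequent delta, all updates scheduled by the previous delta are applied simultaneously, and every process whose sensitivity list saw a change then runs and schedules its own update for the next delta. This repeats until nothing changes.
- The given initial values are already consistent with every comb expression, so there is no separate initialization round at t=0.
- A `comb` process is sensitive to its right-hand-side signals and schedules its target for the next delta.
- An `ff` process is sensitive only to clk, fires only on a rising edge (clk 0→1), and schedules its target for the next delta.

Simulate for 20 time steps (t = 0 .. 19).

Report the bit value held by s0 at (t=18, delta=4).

t0.Δ0 clk=0 s4=0 s1=0 s6=0 s0=0 s2=0 s3=0
t0.Δ1 clk=1 s4=0 s1=0 s6=0 s0=0 s2=0 s3=0
t0.Δ2 clk=1 s4=1 s1=0 s6=0 s0=0 s2=0 s3=0
t0.Δ3 clk=1 s4=1 s1=0 s6=0 s0=1 s2=0 s3=1
t0.Δ4 clk=1 s4=1 s1=0 s6=0 s0=1 s2=0 s3=0
t1.Δ0 clk=1 s4=1 s1=0 s6=0 s0=1 s2=0 s3=0
t1.Δ1 clk=0 s4=1 s1=0 s6=0 s0=1 s2=0 s3=0
t2.Δ0 clk=0 s4=1 s1=0 s6=0 s0=1 s2=0 s3=0
t2.Δ1 clk=1 s4=1 s1=0 s6=0 s0=1 s2=0 s3=0
t2.Δ2 clk=1 s4=0 s1=0 s6=0 s0=1 s2=0 s3=0
t2.Δ3 clk=1 s4=0 s1=0 s6=0 s0=0 s2=0 s3=1
t2.Δ4 clk=1 s4=0 s1=0 s6=0 s0=0 s2=0 s3=0
t3.Δ0 clk=1 s4=0 s1=0 s6=0 s0=0 s2=0 s3=0
t3.Δ1 clk=0 s4=0 s1=0 s6=0 s0=0 s2=0 s3=0
t4.Δ0 clk=0 s4=0 s1=0 s6=0 s0=0 s2=0 s3=0
t4.Δ1 clk=1 s4=0 s1=0 s6=0 s0=0 s2=0 s3=0
t4.Δ2 clk=1 s4=1 s1=0 s6=0 s0=0 s2=0 s3=0
t4.Δ3 clk=1 s4=1 s1=0 s6=0 s0=1 s2=0 s3=1
t4.Δ4 clk=1 s4=1 s1=0 s6=0 s0=1 s2=0 s3=0
t5.Δ0 clk=1 s4=1 s1=0 s6=0 s0=1 s2=0 s3=0
t5.Δ1 clk=0 s4=1 s1=0 s6=0 s0=1 s2=0 s3=0
t6.Δ0 clk=0 s4=1 s1=0 s6=0 s0=1 s2=0 s3=0
t6.Δ1 clk=1 s4=1 s1=0 s6=0 s0=1 s2=0 s3=0
t6.Δ2 clk=1 s4=0 s1=0 s6=0 s0=1 s2=0 s3=0
t6.Δ3 clk=1 s4=0 s1=0 s6=0 s0=0 s2=0 s3=1
t6.Δ4 clk=1 s4=0 s1=0 s6=0 s0=0 s2=0 s3=0
t7.Δ0 clk=1 s4=0 s1=0 s6=0 s0=0 s2=0 s3=0
t7.Δ1 clk=0 s4=0 s1=0 s6=0 s0=0 s2=0 s3=0
t8.Δ0 clk=0 s4=0 s1=0 s6=0 s0=0 s2=0 s3=0
t8.Δ1 clk=1 s4=0 s1=0 s6=0 s0=0 s2=0 s3=0
t8.Δ2 clk=1 s4=1 s1=0 s6=0 s0=0 s2=0 s3=0
t8.Δ3 clk=1 s4=1 s1=0 s6=0 s0=1 s2=0 s3=1
t8.Δ4 clk=1 s4=1 s1=0 s6=0 s0=1 s2=0 s3=0
t9.Δ0 clk=1 s4=1 s1=0 s6=0 s0=1 s2=0 s3=0
t9.Δ1 clk=0 s4=1 s1=0 s6=0 s0=1 s2=0 s3=0
t10.Δ0 clk=0 s4=1 s1=0 s6=0 s0=1 s2=0 s3=0
t10.Δ1 clk=1 s4=1 s1=0 s6=0 s0=1 s2=0 s3=0
t10.Δ2 clk=1 s4=0 s1=0 s6=0 s0=1 s2=0 s3=0
t10.Δ3 clk=1 s4=0 s1=0 s6=0 s0=0 s2=0 s3=1
t10.Δ4 clk=1 s4=0 s1=0 s6=0 s0=0 s2=0 s3=0
t11.Δ0 clk=1 s4=0 s1=0 s6=0 s0=0 s2=0 s3=0
t11.Δ1 clk=0 s4=0 s1=0 s6=0 s0=0 s2=0 s3=0
t12.Δ0 clk=0 s4=0 s1=0 s6=0 s0=0 s2=0 s3=0
t12.Δ1 clk=1 s4=0 s1=0 s6=0 s0=0 s2=0 s3=0
t12.Δ2 clk=1 s4=1 s1=0 s6=0 s0=0 s2=0 s3=0
t12.Δ3 clk=1 s4=1 s1=0 s6=0 s0=1 s2=0 s3=1
t12.Δ4 clk=1 s4=1 s1=0 s6=0 s0=1 s2=0 s3=0
t13.Δ0 clk=1 s4=1 s1=0 s6=0 s0=1 s2=0 s3=0
t13.Δ1 clk=0 s4=1 s1=0 s6=0 s0=1 s2=0 s3=0
t14.Δ0 clk=0 s4=1 s1=0 s6=0 s0=1 s2=0 s3=0
t14.Δ1 clk=1 s4=1 s1=0 s6=0 s0=1 s2=0 s3=0
t14.Δ2 clk=1 s4=0 s1=0 s6=0 s0=1 s2=0 s3=0
t14.Δ3 clk=1 s4=0 s1=0 s6=0 s0=0 s2=0 s3=1
t14.Δ4 clk=1 s4=0 s1=0 s6=0 s0=0 s2=0 s3=0
t15.Δ0 clk=1 s4=0 s1=0 s6=0 s0=0 s2=0 s3=0
t15.Δ1 clk=0 s4=0 s1=0 s6=0 s0=0 s2=0 s3=0
t16.Δ0 clk=0 s4=0 s1=0 s6=0 s0=0 s2=0 s3=0
t16.Δ1 clk=1 s4=0 s1=0 s6=0 s0=0 s2=0 s3=0
t16.Δ2 clk=1 s4=1 s1=0 s6=0 s0=0 s2=0 s3=0
t16.Δ3 clk=1 s4=1 s1=0 s6=0 s0=1 s2=0 s3=1
t16.Δ4 clk=1 s4=1 s1=0 s6=0 s0=1 s2=0 s3=0
t17.Δ0 clk=1 s4=1 s1=0 s6=0 s0=1 s2=0 s3=0
t17.Δ1 clk=0 s4=1 s1=0 s6=0 s0=1 s2=0 s3=0
t18.Δ0 clk=0 s4=1 s1=0 s6=0 s0=1 s2=0 s3=0
t18.Δ1 clk=1 s4=1 s1=0 s6=0 s0=1 s2=0 s3=0
t18.Δ2 clk=1 s4=0 s1=0 s6=0 s0=1 s2=0 s3=0
t18.Δ3 clk=1 s4=0 s1=0 s6=0 s0=0 s2=0 s3=1
t18.Δ4 clk=1 s4=0 s1=0 s6=0 s0=0 s2=0 s3=0
t19.Δ0 clk=1 s4=0 s1=0 s6=0 s0=0 s2=0 s3=0
t19.Δ1 clk=0 s4=0 s1=0 s6=0 s0=0 s2=0 s3=0

0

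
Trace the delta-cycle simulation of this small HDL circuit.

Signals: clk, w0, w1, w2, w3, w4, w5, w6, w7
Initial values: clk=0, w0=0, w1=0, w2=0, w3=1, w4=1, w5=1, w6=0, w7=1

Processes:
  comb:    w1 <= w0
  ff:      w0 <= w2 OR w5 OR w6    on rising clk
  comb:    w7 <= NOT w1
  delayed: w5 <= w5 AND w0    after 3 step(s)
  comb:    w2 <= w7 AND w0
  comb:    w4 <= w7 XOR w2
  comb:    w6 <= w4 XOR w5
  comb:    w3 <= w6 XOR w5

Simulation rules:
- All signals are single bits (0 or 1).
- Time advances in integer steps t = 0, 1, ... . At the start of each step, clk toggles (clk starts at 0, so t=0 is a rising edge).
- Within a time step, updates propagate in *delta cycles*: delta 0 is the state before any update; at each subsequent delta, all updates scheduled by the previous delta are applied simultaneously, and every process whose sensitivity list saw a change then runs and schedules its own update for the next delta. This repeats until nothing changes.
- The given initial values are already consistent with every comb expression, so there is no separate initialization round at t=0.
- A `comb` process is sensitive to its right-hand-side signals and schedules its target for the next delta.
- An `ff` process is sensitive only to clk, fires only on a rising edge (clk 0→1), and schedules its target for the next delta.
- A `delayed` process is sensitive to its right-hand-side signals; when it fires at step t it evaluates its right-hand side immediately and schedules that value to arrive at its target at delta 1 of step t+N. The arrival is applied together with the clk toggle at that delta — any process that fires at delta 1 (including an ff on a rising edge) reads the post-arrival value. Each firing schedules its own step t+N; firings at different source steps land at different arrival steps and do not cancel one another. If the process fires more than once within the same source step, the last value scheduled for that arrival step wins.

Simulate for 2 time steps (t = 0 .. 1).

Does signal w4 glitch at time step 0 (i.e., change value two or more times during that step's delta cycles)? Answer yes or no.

yes

t0.Δ0 w3=1 clk=0 w1=0 w2=0 w6=0 w0=0 w4=1 w5=1 w7=1
t0.Δ1 w3=1 clk=1 w1=0 w2=0 w6=0 w0=0 w4=1 w5=1 w7=1
t0.Δ2 w3=1 clk=1 w1=0 w2=0 w6=0 w0=1 w4=1 w5=1 w7=1
t0.Δ3 w3=1 clk=1 w1=1 w2=1 w6=0 w0=1 w4=1 w5=1 w7=1
t0.Δ4 w3=1 clk=1 w1=1 w2=1 w6=0 w0=1 w4=0 w5=1 w7=0
t0.Δ5 w3=1 clk=1 w1=1 w2=0 w6=1 w0=1 w4=1 w5=1 w7=0
t0.Δ6 w3=0 clk=1 w1=1 w2=0 w6=0 w0=1 w4=0 w5=1 w7=0
t0.Δ7 w3=1 clk=1 w1=1 w2=0 w6=1 w0=1 w4=0 w5=1 w7=0
t0.Δ8 w3=0 clk=1 w1=1 w2=0 w6=1 w0=1 w4=0 w5=1 w7=0
t1.Δ0 w3=0 clk=1 w1=1 w2=0 w6=1 w0=1 w4=0 w5=1 w7=0
t1.Δ1 w3=0 clk=0 w1=1 w2=0 w6=1 w0=1 w4=0 w5=1 w7=0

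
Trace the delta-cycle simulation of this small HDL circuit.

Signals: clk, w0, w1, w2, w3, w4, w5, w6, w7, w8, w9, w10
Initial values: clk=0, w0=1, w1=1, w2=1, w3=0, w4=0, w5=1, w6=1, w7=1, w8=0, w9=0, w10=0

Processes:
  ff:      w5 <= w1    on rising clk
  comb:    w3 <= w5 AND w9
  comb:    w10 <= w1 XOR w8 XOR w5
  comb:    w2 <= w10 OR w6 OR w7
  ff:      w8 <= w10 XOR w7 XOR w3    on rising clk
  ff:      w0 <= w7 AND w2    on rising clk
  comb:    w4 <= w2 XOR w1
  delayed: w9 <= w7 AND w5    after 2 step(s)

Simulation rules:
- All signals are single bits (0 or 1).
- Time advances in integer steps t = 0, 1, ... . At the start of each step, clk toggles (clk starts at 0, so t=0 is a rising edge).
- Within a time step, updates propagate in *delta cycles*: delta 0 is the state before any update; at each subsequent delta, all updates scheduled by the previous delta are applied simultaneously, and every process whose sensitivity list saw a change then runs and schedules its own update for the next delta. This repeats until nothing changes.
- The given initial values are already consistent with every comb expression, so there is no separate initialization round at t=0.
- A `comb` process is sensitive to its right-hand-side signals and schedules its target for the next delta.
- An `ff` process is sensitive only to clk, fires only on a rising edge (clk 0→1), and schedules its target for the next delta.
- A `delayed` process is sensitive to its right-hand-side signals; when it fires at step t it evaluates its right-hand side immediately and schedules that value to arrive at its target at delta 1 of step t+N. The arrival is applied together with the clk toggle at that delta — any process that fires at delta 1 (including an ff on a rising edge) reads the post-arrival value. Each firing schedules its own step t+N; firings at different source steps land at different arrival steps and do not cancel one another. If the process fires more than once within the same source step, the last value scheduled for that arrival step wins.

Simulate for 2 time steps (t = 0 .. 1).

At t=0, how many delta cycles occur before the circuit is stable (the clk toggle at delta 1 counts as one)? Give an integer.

t0.Δ0 w8=0 w0=1 w2=1 w9=0 w4=0 w5=1 w7=1 w3=0 w10=0 w1=1 w6=1 clk=0
t0.Δ1 w8=0 w0=1 w2=1 w9=0 w4=0 w5=1 w7=1 w3=0 w10=0 w1=1 w6=1 clk=1
t0.Δ2 w8=1 w0=1 w2=1 w9=0 w4=0 w5=1 w7=1 w3=0 w10=0 w1=1 w6=1 clk=1
t0.Δ3 w8=1 w0=1 w2=1 w9=0 w4=0 w5=1 w7=1 w3=0 w10=1 w1=1 w6=1 clk=1
t1.Δ0 w8=1 w0=1 w2=1 w9=0 w4=0 w5=1 w7=1 w3=0 w10=1 w1=1 w6=1 clk=1
t1.Δ1 w8=1 w0=1 w2=1 w9=0 w4=0 w5=1 w7=1 w3=0 w10=1 w1=1 w6=1 clk=0

3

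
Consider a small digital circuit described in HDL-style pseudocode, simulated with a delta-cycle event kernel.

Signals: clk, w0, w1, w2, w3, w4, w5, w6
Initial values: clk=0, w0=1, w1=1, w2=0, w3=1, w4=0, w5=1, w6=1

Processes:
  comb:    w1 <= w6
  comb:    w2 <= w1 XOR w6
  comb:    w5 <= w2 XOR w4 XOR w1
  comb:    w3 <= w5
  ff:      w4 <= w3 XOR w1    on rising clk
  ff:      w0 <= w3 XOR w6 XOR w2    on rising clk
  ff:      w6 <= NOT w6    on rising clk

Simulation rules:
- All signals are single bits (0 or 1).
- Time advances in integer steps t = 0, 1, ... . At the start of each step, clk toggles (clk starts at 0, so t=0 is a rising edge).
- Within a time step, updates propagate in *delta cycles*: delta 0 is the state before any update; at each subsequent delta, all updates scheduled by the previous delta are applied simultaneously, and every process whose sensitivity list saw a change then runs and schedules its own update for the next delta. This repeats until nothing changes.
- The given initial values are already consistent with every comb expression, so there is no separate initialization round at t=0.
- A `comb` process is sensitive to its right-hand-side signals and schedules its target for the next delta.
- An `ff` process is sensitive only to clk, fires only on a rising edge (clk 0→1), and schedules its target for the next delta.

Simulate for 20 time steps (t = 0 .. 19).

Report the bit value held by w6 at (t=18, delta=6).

1

t=0 Δ0: w0=1 w6=1 w2=0 w4=0 clk=0 w1=1 w5=1 w3=1
  Δ1: clk:0→1
  Δ2: w0:1→0, w6:1→0
  Δ3: w2:0→1, w1:1→0
  Δ4: w2:1→0
  Δ5: w5:1→0
  Δ6: w3:1→0
  (6Δ to stable)
t=1 Δ0: w0=0 w6=0 w2=0 w4=0 clk=1 w1=0 w5=0 w3=0
  Δ1: clk:1→0
  (1Δ to stable)
t=2 Δ0: w0=0 w6=0 w2=0 w4=0 clk=0 w1=0 w5=0 w3=0
  Δ1: clk:0→1
  Δ2: w6:0→1
  Δ3: w2:0→1, w1:0→1
  Δ4: w2:1→0
  Δ5: w5:0→1
  Δ6: w3:0→1
  (6Δ to stable)
t=3 Δ0: w0=0 w6=1 w2=0 w4=0 clk=1 w1=1 w5=1 w3=1
  Δ1: clk:1→0
  (1Δ to stable)
t=4 Δ0: w0=0 w6=1 w2=0 w4=0 clk=0 w1=1 w5=1 w3=1
  Δ1: clk:0→1
  Δ2: w6:1→0
  Δ3: w2:0→1, w1:1→0
  Δ4: w2:1→0
  Δ5: w5:1→0
  Δ6: w3:1→0
  (6Δ to stable)
t=5 Δ0: w0=0 w6=0 w2=0 w4=0 clk=1 w1=0 w5=0 w3=0
  Δ1: clk:1→0
  (1Δ to stable)
t=6 Δ0: w0=0 w6=0 w2=0 w4=0 clk=0 w1=0 w5=0 w3=0
  Δ1: clk:0→1
  Δ2: w6:0→1
  Δ3: w2:0→1, w1:0→1
  Δ4: w2:1→0
  Δ5: w5:0→1
  Δ6: w3:0→1
  (6Δ to stable)
t=7 Δ0: w0=0 w6=1 w2=0 w4=0 clk=1 w1=1 w5=1 w3=1
  Δ1: clk:1→0
  (1Δ to stable)
t=8 Δ0: w0=0 w6=1 w2=0 w4=0 clk=0 w1=1 w5=1 w3=1
  Δ1: clk:0→1
  Δ2: w6:1→0
  Δ3: w2:0→1, w1:1→0
  Δ4: w2:1→0
  Δ5: w5:1→0
  Δ6: w3:1→0
  (6Δ to stable)
t=9 Δ0: w0=0 w6=0 w2=0 w4=0 clk=1 w1=0 w5=0 w3=0
  Δ1: clk:1→0
  (1Δ to stable)
t=10 Δ0: w0=0 w6=0 w2=0 w4=0 clk=0 w1=0 w5=0 w3=0
  Δ1: clk:0→1
  Δ2: w6:0→1
  Δ3: w2:0→1, w1:0→1
  Δ4: w2:1→0
  Δ5: w5:0→1
  Δ6: w3:0→1
  (6Δ to stable)
t=11 Δ0: w0=0 w6=1 w2=0 w4=0 clk=1 w1=1 w5=1 w3=1
  Δ1: clk:1→0
  (1Δ to stable)
t=12 Δ0: w0=0 w6=1 w2=0 w4=0 clk=0 w1=1 w5=1 w3=1
  Δ1: clk:0→1
  Δ2: w6:1→0
  Δ3: w2:0→1, w1:1→0
  Δ4: w2:1→0
  Δ5: w5:1→0
  Δ6: w3:1→0
  (6Δ to stable)
t=13 Δ0: w0=0 w6=0 w2=0 w4=0 clk=1 w1=0 w5=0 w3=0
  Δ1: clk:1→0
  (1Δ to stable)
t=14 Δ0: w0=0 w6=0 w2=0 w4=0 clk=0 w1=0 w5=0 w3=0
  Δ1: clk:0→1
  Δ2: w6:0→1
  Δ3: w2:0→1, w1:0→1
  Δ4: w2:1→0
  Δ5: w5:0→1
  Δ6: w3:0→1
  (6Δ to stable)
t=15 Δ0: w0=0 w6=1 w2=0 w4=0 clk=1 w1=1 w5=1 w3=1
  Δ1: clk:1→0
  (1Δ to stable)
t=16 Δ0: w0=0 w6=1 w2=0 w4=0 clk=0 w1=1 w5=1 w3=1
  Δ1: clk:0→1
  Δ2: w6:1→0
  Δ3: w2:0→1, w1:1→0
  Δ4: w2:1→0
  Δ5: w5:1→0
  Δ6: w3:1→0
  (6Δ to stable)
t=17 Δ0: w0=0 w6=0 w2=0 w4=0 clk=1 w1=0 w5=0 w3=0
  Δ1: clk:1→0
  (1Δ to stable)
t=18 Δ0: w0=0 w6=0 w2=0 w4=0 clk=0 w1=0 w5=0 w3=0
  Δ1: clk:0→1
  Δ2: w6:0→1
  Δ3: w2:0→1, w1:0→1
  Δ4: w2:1→0
  Δ5: w5:0→1
  Δ6: w3:0→1
  (6Δ to stable)
t=19 Δ0: w0=0 w6=1 w2=0 w4=0 clk=1 w1=1 w5=1 w3=1
  Δ1: clk:1→0
  (1Δ to stable)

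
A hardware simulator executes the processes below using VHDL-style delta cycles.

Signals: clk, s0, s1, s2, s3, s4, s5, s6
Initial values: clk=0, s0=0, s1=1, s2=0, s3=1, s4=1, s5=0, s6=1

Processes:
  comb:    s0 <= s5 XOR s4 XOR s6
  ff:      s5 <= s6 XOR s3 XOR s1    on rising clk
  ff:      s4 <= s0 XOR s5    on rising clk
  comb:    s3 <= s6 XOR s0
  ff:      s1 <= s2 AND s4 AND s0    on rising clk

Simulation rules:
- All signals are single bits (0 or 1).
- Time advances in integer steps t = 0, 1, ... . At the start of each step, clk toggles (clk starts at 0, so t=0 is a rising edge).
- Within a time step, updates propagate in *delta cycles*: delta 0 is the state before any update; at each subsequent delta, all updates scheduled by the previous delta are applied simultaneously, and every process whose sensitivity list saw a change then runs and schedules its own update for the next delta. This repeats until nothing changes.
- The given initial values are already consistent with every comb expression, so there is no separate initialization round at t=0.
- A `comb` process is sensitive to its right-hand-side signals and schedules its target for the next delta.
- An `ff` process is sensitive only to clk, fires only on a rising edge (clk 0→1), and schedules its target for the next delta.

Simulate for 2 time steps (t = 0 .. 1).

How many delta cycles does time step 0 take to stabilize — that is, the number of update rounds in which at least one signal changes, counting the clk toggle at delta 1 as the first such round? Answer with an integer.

[bits: s2,clk,s0,s4,s3,s6,s5,s1]
t=0: Δ0=00011101 Δ1=01011101 Δ2=01001110 | 2Δ
t=1: Δ0=01001110 Δ1=00001110 | 1Δ

2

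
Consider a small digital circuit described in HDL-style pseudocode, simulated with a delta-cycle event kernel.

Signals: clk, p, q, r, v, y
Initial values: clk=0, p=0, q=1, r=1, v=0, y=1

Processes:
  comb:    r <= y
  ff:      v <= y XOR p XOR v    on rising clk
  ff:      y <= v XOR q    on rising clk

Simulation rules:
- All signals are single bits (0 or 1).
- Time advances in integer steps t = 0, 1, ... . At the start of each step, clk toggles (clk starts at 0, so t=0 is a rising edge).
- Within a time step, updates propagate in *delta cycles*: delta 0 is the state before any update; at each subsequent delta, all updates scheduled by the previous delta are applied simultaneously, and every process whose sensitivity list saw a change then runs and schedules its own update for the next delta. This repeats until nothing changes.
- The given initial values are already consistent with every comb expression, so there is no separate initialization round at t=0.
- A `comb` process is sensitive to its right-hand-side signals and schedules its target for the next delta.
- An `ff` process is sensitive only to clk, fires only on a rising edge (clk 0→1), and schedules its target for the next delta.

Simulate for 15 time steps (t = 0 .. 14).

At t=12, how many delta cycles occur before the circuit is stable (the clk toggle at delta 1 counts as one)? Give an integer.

2

t0.Δ0 p=0 y=1 v=0 clk=0 q=1 r=1
t0.Δ1 p=0 y=1 v=0 clk=1 q=1 r=1
t0.Δ2 p=0 y=1 v=1 clk=1 q=1 r=1
t1.Δ0 p=0 y=1 v=1 clk=1 q=1 r=1
t1.Δ1 p=0 y=1 v=1 clk=0 q=1 r=1
t2.Δ0 p=0 y=1 v=1 clk=0 q=1 r=1
t2.Δ1 p=0 y=1 v=1 clk=1 q=1 r=1
t2.Δ2 p=0 y=0 v=0 clk=1 q=1 r=1
t2.Δ3 p=0 y=0 v=0 clk=1 q=1 r=0
t3.Δ0 p=0 y=0 v=0 clk=1 q=1 r=0
t3.Δ1 p=0 y=0 v=0 clk=0 q=1 r=0
t4.Δ0 p=0 y=0 v=0 clk=0 q=1 r=0
t4.Δ1 p=0 y=0 v=0 clk=1 q=1 r=0
t4.Δ2 p=0 y=1 v=0 clk=1 q=1 r=0
t4.Δ3 p=0 y=1 v=0 clk=1 q=1 r=1
t5.Δ0 p=0 y=1 v=0 clk=1 q=1 r=1
t5.Δ1 p=0 y=1 v=0 clk=0 q=1 r=1
t6.Δ0 p=0 y=1 v=0 clk=0 q=1 r=1
t6.Δ1 p=0 y=1 v=0 clk=1 q=1 r=1
t6.Δ2 p=0 y=1 v=1 clk=1 q=1 r=1
t7.Δ0 p=0 y=1 v=1 clk=1 q=1 r=1
t7.Δ1 p=0 y=1 v=1 clk=0 q=1 r=1
t8.Δ0 p=0 y=1 v=1 clk=0 q=1 r=1
t8.Δ1 p=0 y=1 v=1 clk=1 q=1 r=1
t8.Δ2 p=0 y=0 v=0 clk=1 q=1 r=1
t8.Δ3 p=0 y=0 v=0 clk=1 q=1 r=0
t9.Δ0 p=0 y=0 v=0 clk=1 q=1 r=0
t9.Δ1 p=0 y=0 v=0 clk=0 q=1 r=0
t10.Δ0 p=0 y=0 v=0 clk=0 q=1 r=0
t10.Δ1 p=0 y=0 v=0 clk=1 q=1 r=0
t10.Δ2 p=0 y=1 v=0 clk=1 q=1 r=0
t10.Δ3 p=0 y=1 v=0 clk=1 q=1 r=1
t11.Δ0 p=0 y=1 v=0 clk=1 q=1 r=1
t11.Δ1 p=0 y=1 v=0 clk=0 q=1 r=1
t12.Δ0 p=0 y=1 v=0 clk=0 q=1 r=1
t12.Δ1 p=0 y=1 v=0 clk=1 q=1 r=1
t12.Δ2 p=0 y=1 v=1 clk=1 q=1 r=1
t13.Δ0 p=0 y=1 v=1 clk=1 q=1 r=1
t13.Δ1 p=0 y=1 v=1 clk=0 q=1 r=1
t14.Δ0 p=0 y=1 v=1 clk=0 q=1 r=1
t14.Δ1 p=0 y=1 v=1 clk=1 q=1 r=1
t14.Δ2 p=0 y=0 v=0 clk=1 q=1 r=1
t14.Δ3 p=0 y=0 v=0 clk=1 q=1 r=0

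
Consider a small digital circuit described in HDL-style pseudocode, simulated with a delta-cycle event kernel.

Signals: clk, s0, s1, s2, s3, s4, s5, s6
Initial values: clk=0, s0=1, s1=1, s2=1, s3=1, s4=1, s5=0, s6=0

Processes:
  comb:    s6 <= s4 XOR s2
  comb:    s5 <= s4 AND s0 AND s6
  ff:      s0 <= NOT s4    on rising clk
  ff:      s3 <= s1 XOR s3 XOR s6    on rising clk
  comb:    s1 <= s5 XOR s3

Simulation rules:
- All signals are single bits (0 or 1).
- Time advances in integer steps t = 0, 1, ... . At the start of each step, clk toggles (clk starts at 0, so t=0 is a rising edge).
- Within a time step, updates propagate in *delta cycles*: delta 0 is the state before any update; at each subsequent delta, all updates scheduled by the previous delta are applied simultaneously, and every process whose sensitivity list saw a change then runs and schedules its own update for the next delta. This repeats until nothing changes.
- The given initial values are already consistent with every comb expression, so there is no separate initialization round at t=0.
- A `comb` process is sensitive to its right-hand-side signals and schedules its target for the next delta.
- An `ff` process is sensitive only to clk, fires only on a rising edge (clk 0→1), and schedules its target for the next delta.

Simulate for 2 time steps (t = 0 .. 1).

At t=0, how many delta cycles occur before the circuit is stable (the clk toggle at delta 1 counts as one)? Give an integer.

t=0 Δ0: s5=0 clk=0 s4=1 s2=1 s6=0 s0=1 s1=1 s3=1
  Δ1: clk:0→1
  Δ2: s0:1→0, s3:1→0
  Δ3: s1:1→0
  (3Δ to stable)
t=1 Δ0: s5=0 clk=1 s4=1 s2=1 s6=0 s0=0 s1=0 s3=0
  Δ1: clk:1→0
  (1Δ to stable)

3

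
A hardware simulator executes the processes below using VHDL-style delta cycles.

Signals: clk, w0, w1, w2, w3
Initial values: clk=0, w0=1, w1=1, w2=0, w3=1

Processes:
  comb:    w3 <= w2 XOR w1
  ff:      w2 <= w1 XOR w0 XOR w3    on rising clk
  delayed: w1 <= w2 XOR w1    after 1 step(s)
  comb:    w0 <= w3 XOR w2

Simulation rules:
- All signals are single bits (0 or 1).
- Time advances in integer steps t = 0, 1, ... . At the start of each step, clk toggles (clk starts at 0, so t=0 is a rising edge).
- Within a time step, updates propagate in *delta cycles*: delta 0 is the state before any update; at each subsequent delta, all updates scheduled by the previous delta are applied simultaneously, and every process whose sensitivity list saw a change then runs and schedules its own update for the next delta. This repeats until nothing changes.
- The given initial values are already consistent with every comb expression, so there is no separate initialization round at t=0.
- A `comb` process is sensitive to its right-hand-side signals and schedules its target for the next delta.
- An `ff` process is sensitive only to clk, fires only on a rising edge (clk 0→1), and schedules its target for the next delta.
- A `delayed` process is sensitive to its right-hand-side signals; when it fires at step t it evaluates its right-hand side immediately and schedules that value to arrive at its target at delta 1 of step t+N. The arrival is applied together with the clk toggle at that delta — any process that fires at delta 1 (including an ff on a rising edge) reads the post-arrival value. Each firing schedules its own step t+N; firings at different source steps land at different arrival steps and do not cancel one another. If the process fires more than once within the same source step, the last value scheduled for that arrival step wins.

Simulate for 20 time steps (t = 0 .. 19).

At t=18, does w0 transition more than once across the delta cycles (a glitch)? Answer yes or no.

t=0 Δ0: clk=0 w2=0 w3=1 w1=1 w0=1
  Δ1: clk:0→1
  Δ2: w2:0→1
  Δ3: w3:1→0, w0:1→0
  Δ4: w0:0→1
  (4Δ to stable)
t=1 Δ0: clk=1 w2=1 w3=0 w1=1 w0=1
  Δ1: clk:1→0, w1:1→0
  Δ2: w3:0→1
  Δ3: w0:1→0
  (3Δ to stable)
t=2 Δ0: clk=0 w2=1 w3=1 w1=0 w0=0
  Δ1: clk:0→1, w1:0→1
  Δ2: w2:1→0, w3:1→0
  Δ3: w3:0→1
  Δ4: w0:0→1
  (4Δ to stable)
t=3 Δ0: clk=1 w2=0 w3=1 w1=1 w0=1
  Δ1: clk:1→0
  (1Δ to stable)
t=4 Δ0: clk=0 w2=0 w3=1 w1=1 w0=1
  Δ1: clk:0→1
  Δ2: w2:0→1
  Δ3: w3:1→0, w0:1→0
  Δ4: w0:0→1
  (4Δ to stable)
t=5 Δ0: clk=1 w2=1 w3=0 w1=1 w0=1
  Δ1: clk:1→0, w1:1→0
  Δ2: w3:0→1
  Δ3: w0:1→0
  (3Δ to stable)
t=6 Δ0: clk=0 w2=1 w3=1 w1=0 w0=0
  Δ1: clk:0→1, w1:0→1
  Δ2: w2:1→0, w3:1→0
  Δ3: w3:0→1
  Δ4: w0:0→1
  (4Δ to stable)
t=7 Δ0: clk=1 w2=0 w3=1 w1=1 w0=1
  Δ1: clk:1→0
  (1Δ to stable)
t=8 Δ0: clk=0 w2=0 w3=1 w1=1 w0=1
  Δ1: clk:0→1
  Δ2: w2:0→1
  Δ3: w3:1→0, w0:1→0
  Δ4: w0:0→1
  (4Δ to stable)
t=9 Δ0: clk=1 w2=1 w3=0 w1=1 w0=1
  Δ1: clk:1→0, w1:1→0
  Δ2: w3:0→1
  Δ3: w0:1→0
  (3Δ to stable)
t=10 Δ0: clk=0 w2=1 w3=1 w1=0 w0=0
  Δ1: clk:0→1, w1:0→1
  Δ2: w2:1→0, w3:1→0
  Δ3: w3:0→1
  Δ4: w0:0→1
  (4Δ to stable)
t=11 Δ0: clk=1 w2=0 w3=1 w1=1 w0=1
  Δ1: clk:1→0
  (1Δ to stable)
t=12 Δ0: clk=0 w2=0 w3=1 w1=1 w0=1
  Δ1: clk:0→1
  Δ2: w2:0→1
  Δ3: w3:1→0, w0:1→0
  Δ4: w0:0→1
  (4Δ to stable)
t=13 Δ0: clk=1 w2=1 w3=0 w1=1 w0=1
  Δ1: clk:1→0, w1:1→0
  Δ2: w3:0→1
  Δ3: w0:1→0
  (3Δ to stable)
t=14 Δ0: clk=0 w2=1 w3=1 w1=0 w0=0
  Δ1: clk:0→1, w1:0→1
  Δ2: w2:1→0, w3:1→0
  Δ3: w3:0→1
  Δ4: w0:0→1
  (4Δ to stable)
t=15 Δ0: clk=1 w2=0 w3=1 w1=1 w0=1
  Δ1: clk:1→0
  (1Δ to stable)
t=16 Δ0: clk=0 w2=0 w3=1 w1=1 w0=1
  Δ1: clk:0→1
  Δ2: w2:0→1
  Δ3: w3:1→0, w0:1→0
  Δ4: w0:0→1
  (4Δ to stable)
t=17 Δ0: clk=1 w2=1 w3=0 w1=1 w0=1
  Δ1: clk:1→0, w1:1→0
  Δ2: w3:0→1
  Δ3: w0:1→0
  (3Δ to stable)
t=18 Δ0: clk=0 w2=1 w3=1 w1=0 w0=0
  Δ1: clk:0→1, w1:0→1
  Δ2: w2:1→0, w3:1→0
  Δ3: w3:0→1
  Δ4: w0:0→1
  (4Δ to stable)
t=19 Δ0: clk=1 w2=0 w3=1 w1=1 w0=1
  Δ1: clk:1→0
  (1Δ to stable)

no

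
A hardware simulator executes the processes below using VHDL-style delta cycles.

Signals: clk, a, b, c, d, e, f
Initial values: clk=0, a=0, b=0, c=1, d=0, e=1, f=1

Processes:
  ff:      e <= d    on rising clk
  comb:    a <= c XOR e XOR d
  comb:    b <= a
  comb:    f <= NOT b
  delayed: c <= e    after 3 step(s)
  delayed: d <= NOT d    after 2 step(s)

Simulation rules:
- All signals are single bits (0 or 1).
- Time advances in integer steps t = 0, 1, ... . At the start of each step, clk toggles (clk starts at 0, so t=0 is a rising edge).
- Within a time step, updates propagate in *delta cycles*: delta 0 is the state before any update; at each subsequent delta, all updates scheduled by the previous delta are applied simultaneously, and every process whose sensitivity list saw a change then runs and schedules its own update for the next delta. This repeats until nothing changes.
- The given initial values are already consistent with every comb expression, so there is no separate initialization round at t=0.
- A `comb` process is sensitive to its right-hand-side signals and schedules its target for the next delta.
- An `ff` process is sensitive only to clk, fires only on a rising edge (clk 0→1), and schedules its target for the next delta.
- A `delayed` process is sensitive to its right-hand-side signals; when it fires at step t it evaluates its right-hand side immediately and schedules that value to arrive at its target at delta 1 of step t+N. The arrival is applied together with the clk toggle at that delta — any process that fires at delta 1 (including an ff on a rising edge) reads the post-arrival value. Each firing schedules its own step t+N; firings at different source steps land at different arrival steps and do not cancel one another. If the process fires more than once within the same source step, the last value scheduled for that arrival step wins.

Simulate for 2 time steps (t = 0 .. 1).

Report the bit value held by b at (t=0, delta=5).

t0.Δ0 a=0 b=0 clk=0 e=1 f=1 c=1 d=0
t0.Δ1 a=0 b=0 clk=1 e=1 f=1 c=1 d=0
t0.Δ2 a=0 b=0 clk=1 e=0 f=1 c=1 d=0
t0.Δ3 a=1 b=0 clk=1 e=0 f=1 c=1 d=0
t0.Δ4 a=1 b=1 clk=1 e=0 f=1 c=1 d=0
t0.Δ5 a=1 b=1 clk=1 e=0 f=0 c=1 d=0
t1.Δ0 a=1 b=1 clk=1 e=0 f=0 c=1 d=0
t1.Δ1 a=1 b=1 clk=0 e=0 f=0 c=1 d=0

1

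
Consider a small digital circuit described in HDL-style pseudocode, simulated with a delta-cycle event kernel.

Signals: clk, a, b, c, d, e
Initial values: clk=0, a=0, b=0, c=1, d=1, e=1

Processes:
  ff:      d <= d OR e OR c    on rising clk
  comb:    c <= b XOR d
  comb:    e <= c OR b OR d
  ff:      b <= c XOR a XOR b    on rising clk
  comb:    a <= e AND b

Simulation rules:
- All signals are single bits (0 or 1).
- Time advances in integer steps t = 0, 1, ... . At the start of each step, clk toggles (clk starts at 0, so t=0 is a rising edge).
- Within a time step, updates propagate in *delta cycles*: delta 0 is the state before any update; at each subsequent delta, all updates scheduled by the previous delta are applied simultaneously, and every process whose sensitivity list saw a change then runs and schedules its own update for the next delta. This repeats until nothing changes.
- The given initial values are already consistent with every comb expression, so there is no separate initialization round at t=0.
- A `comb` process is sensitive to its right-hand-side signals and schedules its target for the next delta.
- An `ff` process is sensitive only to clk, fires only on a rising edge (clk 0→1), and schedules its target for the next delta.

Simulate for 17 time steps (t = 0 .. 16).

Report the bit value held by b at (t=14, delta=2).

t0.Δ0 clk=0 e=1 a=0 c=1 b=0 d=1
t0.Δ1 clk=1 e=1 a=0 c=1 b=0 d=1
t0.Δ2 clk=1 e=1 a=0 c=1 b=1 d=1
t0.Δ3 clk=1 e=1 a=1 c=0 b=1 d=1
t1.Δ0 clk=1 e=1 a=1 c=0 b=1 d=1
t1.Δ1 clk=0 e=1 a=1 c=0 b=1 d=1
t2.Δ0 clk=0 e=1 a=1 c=0 b=1 d=1
t2.Δ1 clk=1 e=1 a=1 c=0 b=1 d=1
t2.Δ2 clk=1 e=1 a=1 c=0 b=0 d=1
t2.Δ3 clk=1 e=1 a=0 c=1 b=0 d=1
t3.Δ0 clk=1 e=1 a=0 c=1 b=0 d=1
t3.Δ1 clk=0 e=1 a=0 c=1 b=0 d=1
t4.Δ0 clk=0 e=1 a=0 c=1 b=0 d=1
t4.Δ1 clk=1 e=1 a=0 c=1 b=0 d=1
t4.Δ2 clk=1 e=1 a=0 c=1 b=1 d=1
t4.Δ3 clk=1 e=1 a=1 c=0 b=1 d=1
t5.Δ0 clk=1 e=1 a=1 c=0 b=1 d=1
t5.Δ1 clk=0 e=1 a=1 c=0 b=1 d=1
t6.Δ0 clk=0 e=1 a=1 c=0 b=1 d=1
t6.Δ1 clk=1 e=1 a=1 c=0 b=1 d=1
t6.Δ2 clk=1 e=1 a=1 c=0 b=0 d=1
t6.Δ3 clk=1 e=1 a=0 c=1 b=0 d=1
t7.Δ0 clk=1 e=1 a=0 c=1 b=0 d=1
t7.Δ1 clk=0 e=1 a=0 c=1 b=0 d=1
t8.Δ0 clk=0 e=1 a=0 c=1 b=0 d=1
t8.Δ1 clk=1 e=1 a=0 c=1 b=0 d=1
t8.Δ2 clk=1 e=1 a=0 c=1 b=1 d=1
t8.Δ3 clk=1 e=1 a=1 c=0 b=1 d=1
t9.Δ0 clk=1 e=1 a=1 c=0 b=1 d=1
t9.Δ1 clk=0 e=1 a=1 c=0 b=1 d=1
t10.Δ0 clk=0 e=1 a=1 c=0 b=1 d=1
t10.Δ1 clk=1 e=1 a=1 c=0 b=1 d=1
t10.Δ2 clk=1 e=1 a=1 c=0 b=0 d=1
t10.Δ3 clk=1 e=1 a=0 c=1 b=0 d=1
t11.Δ0 clk=1 e=1 a=0 c=1 b=0 d=1
t11.Δ1 clk=0 e=1 a=0 c=1 b=0 d=1
t12.Δ0 clk=0 e=1 a=0 c=1 b=0 d=1
t12.Δ1 clk=1 e=1 a=0 c=1 b=0 d=1
t12.Δ2 clk=1 e=1 a=0 c=1 b=1 d=1
t12.Δ3 clk=1 e=1 a=1 c=0 b=1 d=1
t13.Δ0 clk=1 e=1 a=1 c=0 b=1 d=1
t13.Δ1 clk=0 e=1 a=1 c=0 b=1 d=1
t14.Δ0 clk=0 e=1 a=1 c=0 b=1 d=1
t14.Δ1 clk=1 e=1 a=1 c=0 b=1 d=1
t14.Δ2 clk=1 e=1 a=1 c=0 b=0 d=1
t14.Δ3 clk=1 e=1 a=0 c=1 b=0 d=1
t15.Δ0 clk=1 e=1 a=0 c=1 b=0 d=1
t15.Δ1 clk=0 e=1 a=0 c=1 b=0 d=1
t16.Δ0 clk=0 e=1 a=0 c=1 b=0 d=1
t16.Δ1 clk=1 e=1 a=0 c=1 b=0 d=1
t16.Δ2 clk=1 e=1 a=0 c=1 b=1 d=1
t16.Δ3 clk=1 e=1 a=1 c=0 b=1 d=1

0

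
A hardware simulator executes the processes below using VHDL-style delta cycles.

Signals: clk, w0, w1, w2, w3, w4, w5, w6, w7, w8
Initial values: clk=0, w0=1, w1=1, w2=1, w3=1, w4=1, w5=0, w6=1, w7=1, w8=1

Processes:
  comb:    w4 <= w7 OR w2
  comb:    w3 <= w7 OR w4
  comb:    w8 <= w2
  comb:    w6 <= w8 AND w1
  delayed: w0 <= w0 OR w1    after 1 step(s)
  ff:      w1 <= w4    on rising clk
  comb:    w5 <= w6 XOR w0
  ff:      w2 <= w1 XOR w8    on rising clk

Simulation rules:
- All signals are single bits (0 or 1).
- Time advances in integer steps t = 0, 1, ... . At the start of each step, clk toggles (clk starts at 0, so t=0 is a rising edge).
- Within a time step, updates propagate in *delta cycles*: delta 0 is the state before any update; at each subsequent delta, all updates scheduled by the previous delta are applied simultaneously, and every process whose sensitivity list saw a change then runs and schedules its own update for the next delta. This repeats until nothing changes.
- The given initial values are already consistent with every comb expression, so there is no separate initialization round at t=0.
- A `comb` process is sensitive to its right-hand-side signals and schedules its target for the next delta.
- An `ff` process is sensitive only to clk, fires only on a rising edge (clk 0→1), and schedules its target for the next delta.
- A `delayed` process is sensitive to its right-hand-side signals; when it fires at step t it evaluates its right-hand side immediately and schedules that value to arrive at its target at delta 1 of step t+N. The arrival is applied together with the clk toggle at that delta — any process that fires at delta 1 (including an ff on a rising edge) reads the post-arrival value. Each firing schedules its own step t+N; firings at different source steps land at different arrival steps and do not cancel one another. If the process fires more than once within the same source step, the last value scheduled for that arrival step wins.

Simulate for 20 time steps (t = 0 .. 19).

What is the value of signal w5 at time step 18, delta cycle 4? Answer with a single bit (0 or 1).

t0.Δ0 clk=0 w0=1 w1=1 w7=1 w8=1 w2=1 w4=1 w5=0 w3=1 w6=1
t0.Δ1 clk=1 w0=1 w1=1 w7=1 w8=1 w2=1 w4=1 w5=0 w3=1 w6=1
t0.Δ2 clk=1 w0=1 w1=1 w7=1 w8=1 w2=0 w4=1 w5=0 w3=1 w6=1
t0.Δ3 clk=1 w0=1 w1=1 w7=1 w8=0 w2=0 w4=1 w5=0 w3=1 w6=1
t0.Δ4 clk=1 w0=1 w1=1 w7=1 w8=0 w2=0 w4=1 w5=0 w3=1 w6=0
t0.Δ5 clk=1 w0=1 w1=1 w7=1 w8=0 w2=0 w4=1 w5=1 w3=1 w6=0
t1.Δ0 clk=1 w0=1 w1=1 w7=1 w8=0 w2=0 w4=1 w5=1 w3=1 w6=0
t1.Δ1 clk=0 w0=1 w1=1 w7=1 w8=0 w2=0 w4=1 w5=1 w3=1 w6=0
t2.Δ0 clk=0 w0=1 w1=1 w7=1 w8=0 w2=0 w4=1 w5=1 w3=1 w6=0
t2.Δ1 clk=1 w0=1 w1=1 w7=1 w8=0 w2=0 w4=1 w5=1 w3=1 w6=0
t2.Δ2 clk=1 w0=1 w1=1 w7=1 w8=0 w2=1 w4=1 w5=1 w3=1 w6=0
t2.Δ3 clk=1 w0=1 w1=1 w7=1 w8=1 w2=1 w4=1 w5=1 w3=1 w6=0
t2.Δ4 clk=1 w0=1 w1=1 w7=1 w8=1 w2=1 w4=1 w5=1 w3=1 w6=1
t2.Δ5 clk=1 w0=1 w1=1 w7=1 w8=1 w2=1 w4=1 w5=0 w3=1 w6=1
t3.Δ0 clk=1 w0=1 w1=1 w7=1 w8=1 w2=1 w4=1 w5=0 w3=1 w6=1
t3.Δ1 clk=0 w0=1 w1=1 w7=1 w8=1 w2=1 w4=1 w5=0 w3=1 w6=1
t4.Δ0 clk=0 w0=1 w1=1 w7=1 w8=1 w2=1 w4=1 w5=0 w3=1 w6=1
t4.Δ1 clk=1 w0=1 w1=1 w7=1 w8=1 w2=1 w4=1 w5=0 w3=1 w6=1
t4.Δ2 clk=1 w0=1 w1=1 w7=1 w8=1 w2=0 w4=1 w5=0 w3=1 w6=1
t4.Δ3 clk=1 w0=1 w1=1 w7=1 w8=0 w2=0 w4=1 w5=0 w3=1 w6=1
t4.Δ4 clk=1 w0=1 w1=1 w7=1 w8=0 w2=0 w4=1 w5=0 w3=1 w6=0
t4.Δ5 clk=1 w0=1 w1=1 w7=1 w8=0 w2=0 w4=1 w5=1 w3=1 w6=0
t5.Δ0 clk=1 w0=1 w1=1 w7=1 w8=0 w2=0 w4=1 w5=1 w3=1 w6=0
t5.Δ1 clk=0 w0=1 w1=1 w7=1 w8=0 w2=0 w4=1 w5=1 w3=1 w6=0
t6.Δ0 clk=0 w0=1 w1=1 w7=1 w8=0 w2=0 w4=1 w5=1 w3=1 w6=0
t6.Δ1 clk=1 w0=1 w1=1 w7=1 w8=0 w2=0 w4=1 w5=1 w3=1 w6=0
t6.Δ2 clk=1 w0=1 w1=1 w7=1 w8=0 w2=1 w4=1 w5=1 w3=1 w6=0
t6.Δ3 clk=1 w0=1 w1=1 w7=1 w8=1 w2=1 w4=1 w5=1 w3=1 w6=0
t6.Δ4 clk=1 w0=1 w1=1 w7=1 w8=1 w2=1 w4=1 w5=1 w3=1 w6=1
t6.Δ5 clk=1 w0=1 w1=1 w7=1 w8=1 w2=1 w4=1 w5=0 w3=1 w6=1
t7.Δ0 clk=1 w0=1 w1=1 w7=1 w8=1 w2=1 w4=1 w5=0 w3=1 w6=1
t7.Δ1 clk=0 w0=1 w1=1 w7=1 w8=1 w2=1 w4=1 w5=0 w3=1 w6=1
t8.Δ0 clk=0 w0=1 w1=1 w7=1 w8=1 w2=1 w4=1 w5=0 w3=1 w6=1
t8.Δ1 clk=1 w0=1 w1=1 w7=1 w8=1 w2=1 w4=1 w5=0 w3=1 w6=1
t8.Δ2 clk=1 w0=1 w1=1 w7=1 w8=1 w2=0 w4=1 w5=0 w3=1 w6=1
t8.Δ3 clk=1 w0=1 w1=1 w7=1 w8=0 w2=0 w4=1 w5=0 w3=1 w6=1
t8.Δ4 clk=1 w0=1 w1=1 w7=1 w8=0 w2=0 w4=1 w5=0 w3=1 w6=0
t8.Δ5 clk=1 w0=1 w1=1 w7=1 w8=0 w2=0 w4=1 w5=1 w3=1 w6=0
t9.Δ0 clk=1 w0=1 w1=1 w7=1 w8=0 w2=0 w4=1 w5=1 w3=1 w6=0
t9.Δ1 clk=0 w0=1 w1=1 w7=1 w8=0 w2=0 w4=1 w5=1 w3=1 w6=0
t10.Δ0 clk=0 w0=1 w1=1 w7=1 w8=0 w2=0 w4=1 w5=1 w3=1 w6=0
t10.Δ1 clk=1 w0=1 w1=1 w7=1 w8=0 w2=0 w4=1 w5=1 w3=1 w6=0
t10.Δ2 clk=1 w0=1 w1=1 w7=1 w8=0 w2=1 w4=1 w5=1 w3=1 w6=0
t10.Δ3 clk=1 w0=1 w1=1 w7=1 w8=1 w2=1 w4=1 w5=1 w3=1 w6=0
t10.Δ4 clk=1 w0=1 w1=1 w7=1 w8=1 w2=1 w4=1 w5=1 w3=1 w6=1
t10.Δ5 clk=1 w0=1 w1=1 w7=1 w8=1 w2=1 w4=1 w5=0 w3=1 w6=1
t11.Δ0 clk=1 w0=1 w1=1 w7=1 w8=1 w2=1 w4=1 w5=0 w3=1 w6=1
t11.Δ1 clk=0 w0=1 w1=1 w7=1 w8=1 w2=1 w4=1 w5=0 w3=1 w6=1
t12.Δ0 clk=0 w0=1 w1=1 w7=1 w8=1 w2=1 w4=1 w5=0 w3=1 w6=1
t12.Δ1 clk=1 w0=1 w1=1 w7=1 w8=1 w2=1 w4=1 w5=0 w3=1 w6=1
t12.Δ2 clk=1 w0=1 w1=1 w7=1 w8=1 w2=0 w4=1 w5=0 w3=1 w6=1
t12.Δ3 clk=1 w0=1 w1=1 w7=1 w8=0 w2=0 w4=1 w5=0 w3=1 w6=1
t12.Δ4 clk=1 w0=1 w1=1 w7=1 w8=0 w2=0 w4=1 w5=0 w3=1 w6=0
t12.Δ5 clk=1 w0=1 w1=1 w7=1 w8=0 w2=0 w4=1 w5=1 w3=1 w6=0
t13.Δ0 clk=1 w0=1 w1=1 w7=1 w8=0 w2=0 w4=1 w5=1 w3=1 w6=0
t13.Δ1 clk=0 w0=1 w1=1 w7=1 w8=0 w2=0 w4=1 w5=1 w3=1 w6=0
t14.Δ0 clk=0 w0=1 w1=1 w7=1 w8=0 w2=0 w4=1 w5=1 w3=1 w6=0
t14.Δ1 clk=1 w0=1 w1=1 w7=1 w8=0 w2=0 w4=1 w5=1 w3=1 w6=0
t14.Δ2 clk=1 w0=1 w1=1 w7=1 w8=0 w2=1 w4=1 w5=1 w3=1 w6=0
t14.Δ3 clk=1 w0=1 w1=1 w7=1 w8=1 w2=1 w4=1 w5=1 w3=1 w6=0
t14.Δ4 clk=1 w0=1 w1=1 w7=1 w8=1 w2=1 w4=1 w5=1 w3=1 w6=1
t14.Δ5 clk=1 w0=1 w1=1 w7=1 w8=1 w2=1 w4=1 w5=0 w3=1 w6=1
t15.Δ0 clk=1 w0=1 w1=1 w7=1 w8=1 w2=1 w4=1 w5=0 w3=1 w6=1
t15.Δ1 clk=0 w0=1 w1=1 w7=1 w8=1 w2=1 w4=1 w5=0 w3=1 w6=1
t16.Δ0 clk=0 w0=1 w1=1 w7=1 w8=1 w2=1 w4=1 w5=0 w3=1 w6=1
t16.Δ1 clk=1 w0=1 w1=1 w7=1 w8=1 w2=1 w4=1 w5=0 w3=1 w6=1
t16.Δ2 clk=1 w0=1 w1=1 w7=1 w8=1 w2=0 w4=1 w5=0 w3=1 w6=1
t16.Δ3 clk=1 w0=1 w1=1 w7=1 w8=0 w2=0 w4=1 w5=0 w3=1 w6=1
t16.Δ4 clk=1 w0=1 w1=1 w7=1 w8=0 w2=0 w4=1 w5=0 w3=1 w6=0
t16.Δ5 clk=1 w0=1 w1=1 w7=1 w8=0 w2=0 w4=1 w5=1 w3=1 w6=0
t17.Δ0 clk=1 w0=1 w1=1 w7=1 w8=0 w2=0 w4=1 w5=1 w3=1 w6=0
t17.Δ1 clk=0 w0=1 w1=1 w7=1 w8=0 w2=0 w4=1 w5=1 w3=1 w6=0
t18.Δ0 clk=0 w0=1 w1=1 w7=1 w8=0 w2=0 w4=1 w5=1 w3=1 w6=0
t18.Δ1 clk=1 w0=1 w1=1 w7=1 w8=0 w2=0 w4=1 w5=1 w3=1 w6=0
t18.Δ2 clk=1 w0=1 w1=1 w7=1 w8=0 w2=1 w4=1 w5=1 w3=1 w6=0
t18.Δ3 clk=1 w0=1 w1=1 w7=1 w8=1 w2=1 w4=1 w5=1 w3=1 w6=0
t18.Δ4 clk=1 w0=1 w1=1 w7=1 w8=1 w2=1 w4=1 w5=1 w3=1 w6=1
t18.Δ5 clk=1 w0=1 w1=1 w7=1 w8=1 w2=1 w4=1 w5=0 w3=1 w6=1
t19.Δ0 clk=1 w0=1 w1=1 w7=1 w8=1 w2=1 w4=1 w5=0 w3=1 w6=1
t19.Δ1 clk=0 w0=1 w1=1 w7=1 w8=1 w2=1 w4=1 w5=0 w3=1 w6=1

1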